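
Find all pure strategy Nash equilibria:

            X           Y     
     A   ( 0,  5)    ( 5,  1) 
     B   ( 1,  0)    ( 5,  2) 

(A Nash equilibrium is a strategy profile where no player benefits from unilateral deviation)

Nash equilibrium: (B, Y)

Work:
Best responses:
  P1 vs X: payoffs [0, 1] → best response B (payoff 1)
  P1 vs Y: payoffs [5, 5] → best response A/B (payoff 5)
  P2 vs A: payoffs [5, 1] → best response X (payoff 5)
  P2 vs B: payoffs [0, 2] → best response Y (payoff 2)
Mutual best responses: (B,Y) → Nash equilibria.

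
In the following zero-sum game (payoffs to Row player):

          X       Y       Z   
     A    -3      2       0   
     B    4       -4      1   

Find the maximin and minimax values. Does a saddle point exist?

Maximin = -3, Minimax = 1, Saddle: False

Work:
Row minimums: [-3, -4] → maximin = -3
Column maximums: [4, 2, 1] → minimax = 1
No saddle point (maximin ≠ minimax). Mixed strategy needed.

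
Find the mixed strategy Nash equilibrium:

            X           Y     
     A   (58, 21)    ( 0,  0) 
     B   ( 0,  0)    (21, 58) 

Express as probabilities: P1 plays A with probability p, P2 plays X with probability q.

p = 0.7342, q = 0.2658

Work:
Find probabilities that make opponent indifferent:
P2 chooses q to make P1 indifferent between A and B
P1 chooses p to make P2 indifferent between X and Y
Mixed NE: P1 plays (A: 0.7342, B: 0.2658), P2 plays (X: 0.2658, Y: 0.7342)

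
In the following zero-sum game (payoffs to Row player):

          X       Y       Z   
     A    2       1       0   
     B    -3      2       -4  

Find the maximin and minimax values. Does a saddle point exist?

Maximin = 0, Minimax = 0, Saddle: True

Work:
Row minimums: [0, -4] → maximin = 0
Column maximums: [2, 2, 0] → minimax = 0
Saddle point exists! Game value = 0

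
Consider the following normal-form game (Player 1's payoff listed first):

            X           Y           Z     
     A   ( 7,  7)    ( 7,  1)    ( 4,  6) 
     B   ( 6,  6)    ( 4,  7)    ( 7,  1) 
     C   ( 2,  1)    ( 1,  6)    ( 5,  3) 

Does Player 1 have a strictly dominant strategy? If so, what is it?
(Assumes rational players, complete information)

No strictly dominant strategy exists for Player 1

Work:
A strategy strictly dominates another if it gives a strictly higher payoff against every opponent action. Compare each pair of P1's strategies column-by-column:
  A vs B: [7 vs 6, 7 vs 4, 4 vs 7] → A does not strictly dominate B (column Z: 4 ≤ 7)
  A vs C: [7 vs 2, 7 vs 1, 4 vs 5] → A does not strictly dominate C (column Z: 4 ≤ 5)
  B vs A: [6 vs 7, 4 vs 7, 7 vs 4] → B does not strictly dominate A (column X: 6 ≤ 7)
  B vs C: [6 vs 2, 4 vs 1, 7 vs 5] → B strictly dominates C
  C vs A: [2 vs 7, 1 vs 7, 5 vs 4] → C does not strictly dominate A (column X: 2 ≤ 7)
  C vs B: [2 vs 6, 1 vs 4, 5 vs 7] → C does not strictly dominate B (column X: 2 ≤ 6)
No single strategy strictly dominates all others → no strictly dominant strategy.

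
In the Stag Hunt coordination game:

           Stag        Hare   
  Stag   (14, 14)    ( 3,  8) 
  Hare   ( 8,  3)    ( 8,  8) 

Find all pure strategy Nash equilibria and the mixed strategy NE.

Pure NE: (Stag, Stag) and (Hare, Hare); Mixed NE: p = 0.4545, q = 0.4545

Work:
Check pure NE:
(Stag, Stag): (14, 14) - no unilateral deviation beneficial
(Hare, Hare): (8, 8) - no unilateral deviation beneficial
Mixed NE: P1 plays Stag with p = 0.4545, P2 plays Stag with q = 0.4545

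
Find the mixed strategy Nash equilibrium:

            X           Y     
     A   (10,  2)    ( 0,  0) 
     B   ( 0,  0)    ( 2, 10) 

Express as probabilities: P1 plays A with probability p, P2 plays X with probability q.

p = 0.8333, q = 0.1667

Work:
Find probabilities that make opponent indifferent:
P2 chooses q to make P1 indifferent between A and B
P1 chooses p to make P2 indifferent between X and Y
Mixed NE: P1 plays (A: 0.8333, B: 0.1667), P2 plays (X: 0.1667, Y: 0.8333)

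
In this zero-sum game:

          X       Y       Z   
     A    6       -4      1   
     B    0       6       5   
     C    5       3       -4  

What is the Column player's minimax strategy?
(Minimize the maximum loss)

Column should play Z, value = 5

Work:
Column player minimizes Row's maximum payoff:
Column X: max payoff to Row = 6
Column Y: max payoff to Row = 6
Column Z: max payoff to Row = 5
Minimum is 5, achieved by column Z.
Minimax strategy: Z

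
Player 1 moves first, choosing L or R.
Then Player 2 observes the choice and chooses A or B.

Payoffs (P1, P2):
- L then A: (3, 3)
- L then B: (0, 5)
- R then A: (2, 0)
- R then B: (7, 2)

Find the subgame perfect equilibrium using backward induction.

P1 plays R, P2 plays B after L and B after R; Payoff (7, 2)

Work:
Backward induction:
After L: P2 chooses B → P1 gets 0
After R: P2 chooses B → P1 gets 7
P1 chooses R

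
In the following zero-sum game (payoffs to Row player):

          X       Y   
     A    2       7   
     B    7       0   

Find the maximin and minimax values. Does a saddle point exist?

Maximin = 2, Minimax = 7, Saddle: False

Work:
Row minimums: [2, 0] → maximin = 2
Column maximums: [7, 7] → minimax = 7
No saddle point (maximin ≠ minimax). Mixed strategy needed.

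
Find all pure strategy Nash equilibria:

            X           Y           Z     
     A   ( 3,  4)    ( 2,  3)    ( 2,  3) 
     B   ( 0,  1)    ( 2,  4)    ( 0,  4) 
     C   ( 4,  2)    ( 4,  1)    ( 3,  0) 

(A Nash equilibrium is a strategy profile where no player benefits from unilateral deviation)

Nash equilibrium: (C, X)

Work:
Best responses:
  P1 vs X: payoffs [3, 0, 4] → best response C (payoff 4)
  P1 vs Y: payoffs [2, 2, 4] → best response C (payoff 4)
  P1 vs Z: payoffs [2, 0, 3] → best response C (payoff 3)
  P2 vs A: payoffs [4, 3, 3] → best response X (payoff 4)
  P2 vs B: payoffs [1, 4, 4] → best response Y/Z (payoff 4)
  P2 vs C: payoffs [2, 1, 0] → best response X (payoff 2)
Mutual best responses: (C,X) → Nash equilibria.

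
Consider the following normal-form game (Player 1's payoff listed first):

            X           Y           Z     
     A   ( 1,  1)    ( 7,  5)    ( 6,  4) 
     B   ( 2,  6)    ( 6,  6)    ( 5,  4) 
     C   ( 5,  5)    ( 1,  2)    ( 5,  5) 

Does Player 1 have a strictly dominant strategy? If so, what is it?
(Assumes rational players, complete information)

No strictly dominant strategy exists for Player 1

Work:
A strategy strictly dominates another if it gives a strictly higher payoff against every opponent action. Compare each pair of P1's strategies column-by-column:
  A vs B: [1 vs 2, 7 vs 6, 6 vs 5] → A does not strictly dominate B (column X: 1 ≤ 2)
  A vs C: [1 vs 5, 7 vs 1, 6 vs 5] → A does not strictly dominate C (column X: 1 ≤ 5)
  B vs A: [2 vs 1, 6 vs 7, 5 vs 6] → B does not strictly dominate A (column Y: 6 ≤ 7)
  B vs C: [2 vs 5, 6 vs 1, 5 vs 5] → B does not strictly dominate C (column X: 2 ≤ 5)
  C vs A: [5 vs 1, 1 vs 7, 5 vs 6] → C does not strictly dominate A (column Y: 1 ≤ 7)
  C vs B: [5 vs 2, 1 vs 6, 5 vs 5] → C does not strictly dominate B (column Y: 1 ≤ 6)
No single strategy strictly dominates all others → no strictly dominant strategy.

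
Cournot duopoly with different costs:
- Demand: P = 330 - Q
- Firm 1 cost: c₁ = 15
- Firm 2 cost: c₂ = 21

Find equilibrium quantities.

q₁* = 107.0, q₂* = 101.0

Work:
Reaction: q₁ = (330 - 15 - q₂)/2
Reaction: q₂ = (330 - 21 - q₁)/2
Solve simultaneously:
q₁* = (330 - 2×15 + 21)/3 = 107.0
q₂* = (330 - 2×21 + 15)/3 = 101.0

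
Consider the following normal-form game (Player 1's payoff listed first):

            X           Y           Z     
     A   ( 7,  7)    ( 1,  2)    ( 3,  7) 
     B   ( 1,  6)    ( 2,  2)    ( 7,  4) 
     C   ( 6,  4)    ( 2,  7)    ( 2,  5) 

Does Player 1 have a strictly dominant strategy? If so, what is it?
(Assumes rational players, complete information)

No strictly dominant strategy exists for Player 1

Work:
A strategy strictly dominates another if it gives a strictly higher payoff against every opponent action. Compare each pair of P1's strategies column-by-column:
  A vs B: [7 vs 1, 1 vs 2, 3 vs 7] → A does not strictly dominate B (column Y: 1 ≤ 2)
  A vs C: [7 vs 6, 1 vs 2, 3 vs 2] → A does not strictly dominate C (column Y: 1 ≤ 2)
  B vs A: [1 vs 7, 2 vs 1, 7 vs 3] → B does not strictly dominate A (column X: 1 ≤ 7)
  B vs C: [1 vs 6, 2 vs 2, 7 vs 2] → B does not strictly dominate C (column X: 1 ≤ 6)
  C vs A: [6 vs 7, 2 vs 1, 2 vs 3] → C does not strictly dominate A (column X: 6 ≤ 7)
  C vs B: [6 vs 1, 2 vs 2, 2 vs 7] → C does not strictly dominate B (column Y: 2 ≤ 2)
No single strategy strictly dominates all others → no strictly dominant strategy.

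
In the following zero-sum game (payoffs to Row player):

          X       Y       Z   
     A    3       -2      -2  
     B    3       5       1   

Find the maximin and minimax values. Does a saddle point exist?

Maximin = 1, Minimax = 1, Saddle: True

Work:
Row minimums: [-2, 1] → maximin = 1
Column maximums: [3, 5, 1] → minimax = 1
Saddle point exists! Game value = 1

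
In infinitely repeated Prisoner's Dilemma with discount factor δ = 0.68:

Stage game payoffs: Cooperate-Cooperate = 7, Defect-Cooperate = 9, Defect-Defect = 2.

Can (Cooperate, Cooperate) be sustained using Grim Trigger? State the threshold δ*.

δ* = 0.2857; since δ = 0.68 ≥ 0.2857, cooperation can be sustained

Work:
For Grim Trigger:
Cooperate forever: 7/(1-δ)
Defect then punished: 9 + 2·δ/(1-δ)
Need: 7/(1-δ) ≥ 9 + 2·δ/(1-δ)
Solving: δ ≥ (T-R)/(T-P) = (9-7)/(9-2) = 0.2857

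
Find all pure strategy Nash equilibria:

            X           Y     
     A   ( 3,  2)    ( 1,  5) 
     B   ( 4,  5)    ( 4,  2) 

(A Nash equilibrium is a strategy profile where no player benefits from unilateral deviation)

Nash equilibrium: (B, X)

Work:
Best responses:
  P1 vs X: payoffs [3, 4] → best response B (payoff 4)
  P1 vs Y: payoffs [1, 4] → best response B (payoff 4)
  P2 vs A: payoffs [2, 5] → best response Y (payoff 5)
  P2 vs B: payoffs [5, 2] → best response X (payoff 5)
Mutual best responses: (B,X) → Nash equilibria.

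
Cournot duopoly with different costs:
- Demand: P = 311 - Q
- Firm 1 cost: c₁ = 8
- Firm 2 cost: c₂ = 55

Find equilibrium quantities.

q₁* = 116.67, q₂* = 69.67

Work:
Reaction: q₁ = (311 - 8 - q₂)/2
Reaction: q₂ = (311 - 55 - q₁)/2
Solve simultaneously:
q₁* = (311 - 2×8 + 55)/3 = 116.67
q₂* = (311 - 2×55 + 8)/3 = 69.67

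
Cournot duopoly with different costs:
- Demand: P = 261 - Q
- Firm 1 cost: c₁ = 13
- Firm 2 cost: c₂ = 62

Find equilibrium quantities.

q₁* = 99.0, q₂* = 50.0

Work:
Reaction: q₁ = (261 - 13 - q₂)/2
Reaction: q₂ = (261 - 62 - q₁)/2
Solve simultaneously:
q₁* = (261 - 2×13 + 62)/3 = 99.0
q₂* = (261 - 2×62 + 13)/3 = 50.0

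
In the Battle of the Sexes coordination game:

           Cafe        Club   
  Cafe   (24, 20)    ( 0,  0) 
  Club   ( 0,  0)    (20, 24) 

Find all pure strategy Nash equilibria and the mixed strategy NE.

Pure NE: (Cafe, Cafe) and (Club, Club); Mixed NE: p = 0.5455, q = 0.4545

Work:
Check pure NE:
(Cafe, Cafe): (24, 20) - no unilateral deviation beneficial
(Club, Club): (20, 24) - no unilateral deviation beneficial
Mixed NE: P1 plays Cafe with p = 0.5455, P2 plays Cafe with q = 0.4545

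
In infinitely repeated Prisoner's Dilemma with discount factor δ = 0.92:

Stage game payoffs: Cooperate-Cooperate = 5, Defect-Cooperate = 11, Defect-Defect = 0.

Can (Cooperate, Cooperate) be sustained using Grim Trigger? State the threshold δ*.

δ* = 0.5455; since δ = 0.92 ≥ 0.5455, cooperation can be sustained

Work:
For Grim Trigger:
Cooperate forever: 5/(1-δ)
Defect then punished: 11 + 0·δ/(1-δ)
Need: 5/(1-δ) ≥ 11 + 0·δ/(1-δ)
Solving: δ ≥ (T-R)/(T-P) = (11-5)/(11-0) = 0.5455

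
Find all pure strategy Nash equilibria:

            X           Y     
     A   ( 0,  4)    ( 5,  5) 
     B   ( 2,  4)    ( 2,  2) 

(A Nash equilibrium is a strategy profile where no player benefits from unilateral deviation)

Nash equilibrium: (A, Y), (B, X)

Work:
Best responses:
  P1 vs X: payoffs [0, 2] → best response B (payoff 2)
  P1 vs Y: payoffs [5, 2] → best response A (payoff 5)
  P2 vs A: payoffs [4, 5] → best response Y (payoff 5)
  P2 vs B: payoffs [4, 2] → best response X (payoff 4)
Mutual best responses: (A,Y), (B,X) → Nash equilibria.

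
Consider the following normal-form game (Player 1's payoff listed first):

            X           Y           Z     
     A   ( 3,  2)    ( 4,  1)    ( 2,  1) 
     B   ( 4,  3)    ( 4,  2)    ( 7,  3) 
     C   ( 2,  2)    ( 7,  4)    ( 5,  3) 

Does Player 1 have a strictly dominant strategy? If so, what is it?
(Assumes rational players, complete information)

No strictly dominant strategy exists for Player 1

Work:
A strategy strictly dominates another if it gives a strictly higher payoff against every opponent action. Compare each pair of P1's strategies column-by-column:
  A vs B: [3 vs 4, 4 vs 4, 2 vs 7] → A does not strictly dominate B (column X: 3 ≤ 4)
  A vs C: [3 vs 2, 4 vs 7, 2 vs 5] → A does not strictly dominate C (column Y: 4 ≤ 7)
  B vs A: [4 vs 3, 4 vs 4, 7 vs 2] → B does not strictly dominate A (column Y: 4 ≤ 4)
  B vs C: [4 vs 2, 4 vs 7, 7 vs 5] → B does not strictly dominate C (column Y: 4 ≤ 7)
  C vs A: [2 vs 3, 7 vs 4, 5 vs 2] → C does not strictly dominate A (column X: 2 ≤ 3)
  C vs B: [2 vs 4, 7 vs 4, 5 vs 7] → C does not strictly dominate B (column X: 2 ≤ 4)
No single strategy strictly dominates all others → no strictly dominant strategy.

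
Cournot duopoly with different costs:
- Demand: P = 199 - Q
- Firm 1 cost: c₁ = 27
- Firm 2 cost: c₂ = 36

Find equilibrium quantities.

q₁* = 60.33, q₂* = 51.33

Work:
Reaction: q₁ = (199 - 27 - q₂)/2
Reaction: q₂ = (199 - 36 - q₁)/2
Solve simultaneously:
q₁* = (199 - 2×27 + 36)/3 = 60.33
q₂* = (199 - 2×36 + 27)/3 = 51.33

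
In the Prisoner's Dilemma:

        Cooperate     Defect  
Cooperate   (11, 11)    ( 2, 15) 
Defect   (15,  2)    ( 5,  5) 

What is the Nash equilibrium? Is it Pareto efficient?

(Defect, Defect) is NE; not Pareto efficient

Work:
Defect dominates Cooperate for both players:
If P2 cooperates: Defect (15) > Cooperate (11)
If P2 defects: Defect (5) > Cooperate (2)
NE: (Defect, Defect) with payoff (5, 5)
But (Cooperate, Cooperate) = (11, 11) Pareto dominates (5, 5)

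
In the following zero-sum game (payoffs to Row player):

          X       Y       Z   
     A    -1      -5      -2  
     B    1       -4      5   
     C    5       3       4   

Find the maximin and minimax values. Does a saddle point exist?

Maximin = 3, Minimax = 3, Saddle: True

Work:
Row minimums: [-5, -4, 3] → maximin = 3
Column maximums: [5, 3, 5] → minimax = 3
Saddle point exists! Game value = 3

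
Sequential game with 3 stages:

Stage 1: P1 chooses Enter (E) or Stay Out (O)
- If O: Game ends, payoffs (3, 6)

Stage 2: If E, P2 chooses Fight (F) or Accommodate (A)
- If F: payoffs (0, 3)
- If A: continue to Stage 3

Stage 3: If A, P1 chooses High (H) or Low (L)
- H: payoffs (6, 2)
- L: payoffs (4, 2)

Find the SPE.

SPE: (O, F, H); Outcome (3, 6)

Work:
Stage 3: P1 chooses H (6 vs 4)
Stage 2: P2: F->3, A->2 (anticipating H). Choose F
Stage 1: P1: O->3, E->0 (anticipating F, H). Choose O
SPE path: O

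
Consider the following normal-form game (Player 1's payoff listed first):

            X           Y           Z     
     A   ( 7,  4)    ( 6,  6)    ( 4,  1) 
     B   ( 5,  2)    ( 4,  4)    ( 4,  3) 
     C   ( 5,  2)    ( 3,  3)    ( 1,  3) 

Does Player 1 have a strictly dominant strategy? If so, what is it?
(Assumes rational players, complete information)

No strictly dominant strategy exists for Player 1

Work:
A strategy strictly dominates another if it gives a strictly higher payoff against every opponent action. Compare each pair of P1's strategies column-by-column:
  A vs B: [7 vs 5, 6 vs 4, 4 vs 4] → A does not strictly dominate B (column Z: 4 ≤ 4)
  A vs C: [7 vs 5, 6 vs 3, 4 vs 1] → A strictly dominates C
  B vs A: [5 vs 7, 4 vs 6, 4 vs 4] → B does not strictly dominate A (column X: 5 ≤ 7)
  B vs C: [5 vs 5, 4 vs 3, 4 vs 1] → B does not strictly dominate C (column X: 5 ≤ 5)
  C vs A: [5 vs 7, 3 vs 6, 1 vs 4] → C does not strictly dominate A (column X: 5 ≤ 7)
  C vs B: [5 vs 5, 3 vs 4, 1 vs 4] → C does not strictly dominate B (column X: 5 ≤ 5)
No single strategy strictly dominates all others → no strictly dominant strategy.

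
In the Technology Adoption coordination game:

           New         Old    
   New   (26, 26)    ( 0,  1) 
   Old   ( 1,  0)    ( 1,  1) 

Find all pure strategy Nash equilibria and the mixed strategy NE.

Pure NE: (New, New) and (Old, Old); Mixed NE: p = 0.0385, q = 0.0385

Work:
Check pure NE:
(New, New): (26, 26) - no unilateral deviation beneficial
(Old, Old): (1, 1) - no unilateral deviation beneficial
Mixed NE: P1 plays New with p = 0.0385, P2 plays New with q = 0.0385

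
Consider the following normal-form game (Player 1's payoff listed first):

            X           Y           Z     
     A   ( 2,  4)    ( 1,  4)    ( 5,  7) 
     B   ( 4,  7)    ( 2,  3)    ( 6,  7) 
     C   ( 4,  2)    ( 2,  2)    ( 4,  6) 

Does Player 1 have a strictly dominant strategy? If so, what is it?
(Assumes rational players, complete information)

No strictly dominant strategy exists for Player 1

Work:
A strategy strictly dominates another if it gives a strictly higher payoff against every opponent action. Compare each pair of P1's strategies column-by-column:
  A vs B: [2 vs 4, 1 vs 2, 5 vs 6] → A does not strictly dominate B (column X: 2 ≤ 4)
  A vs C: [2 vs 4, 1 vs 2, 5 vs 4] → A does not strictly dominate C (column X: 2 ≤ 4)
  B vs A: [4 vs 2, 2 vs 1, 6 vs 5] → B strictly dominates A
  B vs C: [4 vs 4, 2 vs 2, 6 vs 4] → B does not strictly dominate C (column X: 4 ≤ 4)
  C vs A: [4 vs 2, 2 vs 1, 4 vs 5] → C does not strictly dominate A (column Z: 4 ≤ 5)
  C vs B: [4 vs 4, 2 vs 2, 4 vs 6] → C does not strictly dominate B (column X: 4 ≤ 4)
No single strategy strictly dominates all others → no strictly dominant strategy.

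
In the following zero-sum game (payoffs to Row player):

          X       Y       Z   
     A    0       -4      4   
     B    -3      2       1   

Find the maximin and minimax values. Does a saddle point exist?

Maximin = -3, Minimax = 0, Saddle: False

Work:
Row minimums: [-4, -3] → maximin = -3
Column maximums: [0, 2, 4] → minimax = 0
No saddle point (maximin ≠ minimax). Mixed strategy needed.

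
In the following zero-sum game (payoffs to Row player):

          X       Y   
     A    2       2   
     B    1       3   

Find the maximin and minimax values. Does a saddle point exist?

Maximin = 2, Minimax = 2, Saddle: True

Work:
Row minimums: [2, 1] → maximin = 2
Column maximums: [2, 3] → minimax = 2
Saddle point exists! Game value = 2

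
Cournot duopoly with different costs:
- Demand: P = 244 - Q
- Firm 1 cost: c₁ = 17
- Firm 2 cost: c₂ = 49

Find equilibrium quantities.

q₁* = 86.33, q₂* = 54.33

Work:
Reaction: q₁ = (244 - 17 - q₂)/2
Reaction: q₂ = (244 - 49 - q₁)/2
Solve simultaneously:
q₁* = (244 - 2×17 + 49)/3 = 86.33
q₂* = (244 - 2×49 + 17)/3 = 54.33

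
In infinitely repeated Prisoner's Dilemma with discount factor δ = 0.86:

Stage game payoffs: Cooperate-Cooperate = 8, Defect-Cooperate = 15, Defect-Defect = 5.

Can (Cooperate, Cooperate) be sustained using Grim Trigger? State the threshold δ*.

δ* = 0.7; since δ = 0.86 ≥ 0.7, cooperation can be sustained

Work:
For Grim Trigger:
Cooperate forever: 8/(1-δ)
Defect then punished: 15 + 5·δ/(1-δ)
Need: 8/(1-δ) ≥ 15 + 5·δ/(1-δ)
Solving: δ ≥ (T-R)/(T-P) = (15-8)/(15-5) = 0.7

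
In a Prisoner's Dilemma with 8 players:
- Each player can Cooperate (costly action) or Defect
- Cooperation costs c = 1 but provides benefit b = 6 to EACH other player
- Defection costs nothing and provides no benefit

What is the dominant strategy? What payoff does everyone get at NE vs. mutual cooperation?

Dominant: Defect; NE payoff = 0; Coop payoff = 41

Work:
Defect dominates (saves cost c = 1, benefit to others is external)
NE: All defect → everyone gets 0
If all cooperate: each receives (7)×6 - 1 = 41
Social dilemma: 41 > 0 but NE gives 0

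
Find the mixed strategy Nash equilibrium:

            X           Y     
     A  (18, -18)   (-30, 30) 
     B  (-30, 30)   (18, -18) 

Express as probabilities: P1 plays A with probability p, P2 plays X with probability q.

p = 0.5, q = 0.5

Work:
Find probabilities that make opponent indifferent:
P2 chooses q to make P1 indifferent between A and B
P1 chooses p to make P2 indifferent between X and Y
Mixed NE: P1 plays (A: 0.5, B: 0.5), P2 plays (X: 0.5, Y: 0.5)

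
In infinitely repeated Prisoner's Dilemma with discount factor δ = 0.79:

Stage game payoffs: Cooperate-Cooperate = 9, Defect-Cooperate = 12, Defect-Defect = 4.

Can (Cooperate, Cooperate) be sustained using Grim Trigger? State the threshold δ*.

δ* = 0.375; since δ = 0.79 ≥ 0.375, cooperation can be sustained

Work:
For Grim Trigger:
Cooperate forever: 9/(1-δ)
Defect then punished: 12 + 4·δ/(1-δ)
Need: 9/(1-δ) ≥ 12 + 4·δ/(1-δ)
Solving: δ ≥ (T-R)/(T-P) = (12-9)/(12-4) = 0.375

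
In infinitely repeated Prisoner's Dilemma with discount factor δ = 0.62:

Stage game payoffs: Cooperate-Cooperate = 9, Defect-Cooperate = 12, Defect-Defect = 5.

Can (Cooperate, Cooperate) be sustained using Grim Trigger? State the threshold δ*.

δ* = 0.4286; since δ = 0.62 ≥ 0.4286, cooperation can be sustained

Work:
For Grim Trigger:
Cooperate forever: 9/(1-δ)
Defect then punished: 12 + 5·δ/(1-δ)
Need: 9/(1-δ) ≥ 12 + 5·δ/(1-δ)
Solving: δ ≥ (T-R)/(T-P) = (12-9)/(12-5) = 0.4286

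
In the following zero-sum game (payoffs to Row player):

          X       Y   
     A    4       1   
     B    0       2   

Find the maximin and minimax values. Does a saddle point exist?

Maximin = 1, Minimax = 2, Saddle: False

Work:
Row minimums: [1, 0] → maximin = 1
Column maximums: [4, 2] → minimax = 2
No saddle point (maximin ≠ minimax). Mixed strategy needed.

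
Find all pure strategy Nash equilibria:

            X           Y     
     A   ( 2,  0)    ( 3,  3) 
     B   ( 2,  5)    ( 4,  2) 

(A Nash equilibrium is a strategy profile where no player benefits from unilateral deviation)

Nash equilibrium: (B, X)

Work:
Best responses:
  P1 vs X: payoffs [2, 2] → best response A/B (payoff 2)
  P1 vs Y: payoffs [3, 4] → best response B (payoff 4)
  P2 vs A: payoffs [0, 3] → best response Y (payoff 3)
  P2 vs B: payoffs [5, 2] → best response X (payoff 5)
Mutual best responses: (B,X) → Nash equilibria.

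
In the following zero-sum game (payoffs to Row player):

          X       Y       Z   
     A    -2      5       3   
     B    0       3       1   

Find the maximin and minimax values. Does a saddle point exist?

Maximin = 0, Minimax = 0, Saddle: True

Work:
Row minimums: [-2, 0] → maximin = 0
Column maximums: [0, 5, 3] → minimax = 0
Saddle point exists! Game value = 0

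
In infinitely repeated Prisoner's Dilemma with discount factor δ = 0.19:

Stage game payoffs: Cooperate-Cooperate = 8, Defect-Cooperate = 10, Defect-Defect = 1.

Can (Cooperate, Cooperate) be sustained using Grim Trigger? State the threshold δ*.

δ* = 0.2222; since δ = 0.19 < 0.2222, cooperation cannot be sustained

Work:
For Grim Trigger:
Cooperate forever: 8/(1-δ)
Defect then punished: 10 + 1·δ/(1-δ)
Need: 8/(1-δ) ≥ 10 + 1·δ/(1-δ)
Solving: δ ≥ (T-R)/(T-P) = (10-8)/(10-1) = 0.2222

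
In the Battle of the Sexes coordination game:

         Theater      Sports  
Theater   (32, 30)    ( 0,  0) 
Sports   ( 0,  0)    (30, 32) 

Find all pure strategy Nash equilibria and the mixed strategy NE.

Pure NE: (Theater, Theater) and (Sports, Sports); Mixed NE: p = 0.5161, q = 0.4839

Work:
Check pure NE:
(Theater, Theater): (32, 30) - no unilateral deviation beneficial
(Sports, Sports): (30, 32) - no unilateral deviation beneficial
Mixed NE: P1 plays Theater with p = 0.5161, P2 plays Theater with q = 0.4839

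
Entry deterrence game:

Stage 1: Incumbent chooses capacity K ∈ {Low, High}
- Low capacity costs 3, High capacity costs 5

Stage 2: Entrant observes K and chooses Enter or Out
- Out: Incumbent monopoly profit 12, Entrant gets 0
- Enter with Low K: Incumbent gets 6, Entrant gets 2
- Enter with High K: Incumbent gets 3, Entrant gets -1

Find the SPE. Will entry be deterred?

SPE: (High, Enter|Low, Out|High); Entry deterred. Incumbent net profit = 7

Work:
After Low K: Entrant enters (2 > 0)
After High K: Entrant stays out (-1 < 0)
Incumbent: Low → 6−3=3, High → 12−5=7
Incumbent chooses High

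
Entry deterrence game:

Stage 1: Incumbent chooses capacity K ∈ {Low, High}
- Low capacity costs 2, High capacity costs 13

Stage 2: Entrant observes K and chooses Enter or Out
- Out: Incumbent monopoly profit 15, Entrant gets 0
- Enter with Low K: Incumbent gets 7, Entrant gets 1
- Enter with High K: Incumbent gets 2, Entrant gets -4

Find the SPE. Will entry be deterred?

SPE: (Low, Enter|Low, Out|High); Entry not deterred. Incumbent net profit = 5, Entrant gets 1

Work:
After Low K: Entrant enters (1 > 0)
After High K: Entrant stays out (-4 < 0)
Incumbent: Low → 7−2=5, High → 15−13=2
Incumbent chooses Low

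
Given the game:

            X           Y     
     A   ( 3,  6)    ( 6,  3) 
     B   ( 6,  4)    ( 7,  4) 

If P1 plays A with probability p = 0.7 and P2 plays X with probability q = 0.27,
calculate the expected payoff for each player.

E[P1] = 5.652, E[P2] = 3.867

Work:
E[P1] = p·q·π₁(A,X) + p·(1-q)·π₁(A,Y) + (1-p)·q·π₁(B,X) + (1-p)·(1-q)·π₁(B,Y)
= 0.7·0.27·3 + 0.7·0.73·6 + 0.3·0.27·6 + 0.3·0.73·7
= 5.652

E[P2] = 3.867 (similar calculation)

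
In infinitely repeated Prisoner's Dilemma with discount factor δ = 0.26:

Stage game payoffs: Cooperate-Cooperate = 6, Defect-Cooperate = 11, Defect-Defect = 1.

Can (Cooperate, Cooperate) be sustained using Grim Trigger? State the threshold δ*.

δ* = 0.5; since δ = 0.26 < 0.5, cooperation cannot be sustained

Work:
For Grim Trigger:
Cooperate forever: 6/(1-δ)
Defect then punished: 11 + 1·δ/(1-δ)
Need: 6/(1-δ) ≥ 11 + 1·δ/(1-δ)
Solving: δ ≥ (T-R)/(T-P) = (11-6)/(11-1) = 0.5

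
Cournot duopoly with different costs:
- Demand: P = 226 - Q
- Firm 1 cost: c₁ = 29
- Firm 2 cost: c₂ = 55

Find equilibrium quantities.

q₁* = 74.33, q₂* = 48.33

Work:
Reaction: q₁ = (226 - 29 - q₂)/2
Reaction: q₂ = (226 - 55 - q₁)/2
Solve simultaneously:
q₁* = (226 - 2×29 + 55)/3 = 74.33
q₂* = (226 - 2×55 + 29)/3 = 48.33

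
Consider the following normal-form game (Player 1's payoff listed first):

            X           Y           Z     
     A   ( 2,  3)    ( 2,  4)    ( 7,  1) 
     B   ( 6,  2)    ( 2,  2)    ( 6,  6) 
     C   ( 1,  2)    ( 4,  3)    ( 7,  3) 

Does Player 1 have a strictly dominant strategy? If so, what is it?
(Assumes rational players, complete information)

No strictly dominant strategy exists for Player 1

Work:
A strategy strictly dominates another if it gives a strictly higher payoff against every opponent action. Compare each pair of P1's strategies column-by-column:
  A vs B: [2 vs 6, 2 vs 2, 7 vs 6] → A does not strictly dominate B (column X: 2 ≤ 6)
  A vs C: [2 vs 1, 2 vs 4, 7 vs 7] → A does not strictly dominate C (column Y: 2 ≤ 4)
  B vs A: [6 vs 2, 2 vs 2, 6 vs 7] → B does not strictly dominate A (column Y: 2 ≤ 2)
  B vs C: [6 vs 1, 2 vs 4, 6 vs 7] → B does not strictly dominate C (column Y: 2 ≤ 4)
  C vs A: [1 vs 2, 4 vs 2, 7 vs 7] → C does not strictly dominate A (column X: 1 ≤ 2)
  C vs B: [1 vs 6, 4 vs 2, 7 vs 6] → C does not strictly dominate B (column X: 1 ≤ 6)
No single strategy strictly dominates all others → no strictly dominant strategy.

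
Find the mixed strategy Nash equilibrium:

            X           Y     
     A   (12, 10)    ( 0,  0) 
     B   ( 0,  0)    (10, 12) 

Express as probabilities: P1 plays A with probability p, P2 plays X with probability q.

p = 0.5455, q = 0.4545

Work:
Find probabilities that make opponent indifferent:
P2 chooses q to make P1 indifferent between A and B
P1 chooses p to make P2 indifferent between X and Y
Mixed NE: P1 plays (A: 0.5455, B: 0.4545), P2 plays (X: 0.4545, Y: 0.5455)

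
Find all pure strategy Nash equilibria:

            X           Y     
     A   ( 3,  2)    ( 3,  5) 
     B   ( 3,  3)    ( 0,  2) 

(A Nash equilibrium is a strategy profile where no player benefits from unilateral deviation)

Nash equilibrium: (A, Y), (B, X)

Work:
Best responses:
  P1 vs X: payoffs [3, 3] → best response A/B (payoff 3)
  P1 vs Y: payoffs [3, 0] → best response A (payoff 3)
  P2 vs A: payoffs [2, 5] → best response Y (payoff 5)
  P2 vs B: payoffs [3, 2] → best response X (payoff 3)
Mutual best responses: (A,Y), (B,X) → Nash equilibria.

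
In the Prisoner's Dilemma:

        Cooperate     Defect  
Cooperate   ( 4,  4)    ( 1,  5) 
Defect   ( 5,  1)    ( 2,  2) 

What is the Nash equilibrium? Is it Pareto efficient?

(Defect, Defect) is NE; not Pareto efficient

Work:
Defect dominates Cooperate for both players:
If P2 cooperates: Defect (5) > Cooperate (4)
If P2 defects: Defect (2) > Cooperate (1)
NE: (Defect, Defect) with payoff (2, 2)
But (Cooperate, Cooperate) = (4, 4) Pareto dominates (2, 2)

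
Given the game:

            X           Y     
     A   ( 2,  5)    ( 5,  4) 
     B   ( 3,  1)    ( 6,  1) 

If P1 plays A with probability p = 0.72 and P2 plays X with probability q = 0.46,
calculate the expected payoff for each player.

E[P1] = 3.9, E[P2] = 3.4912

Work:
E[P1] = p·q·π₁(A,X) + p·(1-q)·π₁(A,Y) + (1-p)·q·π₁(B,X) + (1-p)·(1-q)·π₁(B,Y)
= 0.72·0.46·2 + 0.72·0.54·5 + 0.28·0.46·3 + 0.28·0.54·6
= 3.9

E[P2] = 3.4912 (similar calculation)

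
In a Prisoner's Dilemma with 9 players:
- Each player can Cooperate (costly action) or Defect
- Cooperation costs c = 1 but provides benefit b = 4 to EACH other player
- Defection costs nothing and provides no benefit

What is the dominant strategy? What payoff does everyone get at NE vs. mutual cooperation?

Dominant: Defect; NE payoff = 0; Coop payoff = 31

Work:
Defect dominates (saves cost c = 1, benefit to others is external)
NE: All defect → everyone gets 0
If all cooperate: each receives (8)×4 - 1 = 31
Social dilemma: 31 > 0 but NE gives 0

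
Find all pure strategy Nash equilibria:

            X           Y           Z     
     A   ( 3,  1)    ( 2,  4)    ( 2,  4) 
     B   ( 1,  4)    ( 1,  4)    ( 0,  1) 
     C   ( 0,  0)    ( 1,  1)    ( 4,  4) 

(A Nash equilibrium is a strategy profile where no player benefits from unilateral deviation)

Nash equilibrium: (A, Y), (C, Z)

Work:
Best responses:
  P1 vs X: payoffs [3, 1, 0] → best response A (payoff 3)
  P1 vs Y: payoffs [2, 1, 1] → best response A (payoff 2)
  P1 vs Z: payoffs [2, 0, 4] → best response C (payoff 4)
  P2 vs A: payoffs [1, 4, 4] → best response Y/Z (payoff 4)
  P2 vs B: payoffs [4, 4, 1] → best response X/Y (payoff 4)
  P2 vs C: payoffs [0, 1, 4] → best response Z (payoff 4)
Mutual best responses: (A,Y), (C,Z) → Nash equilibria.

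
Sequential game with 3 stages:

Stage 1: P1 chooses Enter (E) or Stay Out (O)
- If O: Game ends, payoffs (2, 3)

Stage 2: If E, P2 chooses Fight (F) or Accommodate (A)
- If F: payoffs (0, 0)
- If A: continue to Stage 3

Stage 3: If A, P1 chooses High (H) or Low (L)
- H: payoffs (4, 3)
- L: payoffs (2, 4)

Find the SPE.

SPE: (E, A, H); Outcome (4, 3)

Work:
Stage 3: P1 chooses H (4 vs 2)
Stage 2: P2: F->0, A->3 (anticipating H). Choose A
Stage 1: P1: O->2, E->4 (anticipating A, H). Choose E
SPE path: E -> A -> H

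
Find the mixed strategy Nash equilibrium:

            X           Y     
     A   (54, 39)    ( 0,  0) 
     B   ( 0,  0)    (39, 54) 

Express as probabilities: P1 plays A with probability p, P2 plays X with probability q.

p = 0.5806, q = 0.4194

Work:
Find probabilities that make opponent indifferent:
P2 chooses q to make P1 indifferent between A and B
P1 chooses p to make P2 indifferent between X and Y
Mixed NE: P1 plays (A: 0.5806, B: 0.4194), P2 plays (X: 0.4194, Y: 0.5806)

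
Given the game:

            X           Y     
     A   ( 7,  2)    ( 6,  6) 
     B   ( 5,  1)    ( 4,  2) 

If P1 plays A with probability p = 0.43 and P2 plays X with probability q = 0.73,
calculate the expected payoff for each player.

E[P1] = 5.59, E[P2] = 2.0483

Work:
E[P1] = p·q·π₁(A,X) + p·(1-q)·π₁(A,Y) + (1-p)·q·π₁(B,X) + (1-p)·(1-q)·π₁(B,Y)
= 0.43·0.73·7 + 0.43·0.27·6 + 0.57·0.73·5 + 0.57·0.27·4
= 5.59

E[P2] = 2.0483 (similar calculation)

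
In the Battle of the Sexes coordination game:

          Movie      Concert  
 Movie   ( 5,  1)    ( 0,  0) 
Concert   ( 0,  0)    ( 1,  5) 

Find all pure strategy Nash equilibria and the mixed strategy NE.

Pure NE: (Movie, Movie) and (Concert, Concert); Mixed NE: p = 0.8333, q = 0.1667

Work:
Check pure NE:
(Movie, Movie): (5, 1) - no unilateral deviation beneficial
(Concert, Concert): (1, 5) - no unilateral deviation beneficial
Mixed NE: P1 plays Movie with p = 0.8333, P2 plays Movie with q = 0.1667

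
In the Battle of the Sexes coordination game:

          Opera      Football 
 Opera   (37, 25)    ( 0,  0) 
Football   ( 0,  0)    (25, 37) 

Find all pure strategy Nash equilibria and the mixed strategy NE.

Pure NE: (Opera, Opera) and (Football, Football); Mixed NE: p = 0.5968, q = 0.4032

Work:
Check pure NE:
(Opera, Opera): (37, 25) - no unilateral deviation beneficial
(Football, Football): (25, 37) - no unilateral deviation beneficial
Mixed NE: P1 plays Opera with p = 0.5968, P2 plays Opera with q = 0.4032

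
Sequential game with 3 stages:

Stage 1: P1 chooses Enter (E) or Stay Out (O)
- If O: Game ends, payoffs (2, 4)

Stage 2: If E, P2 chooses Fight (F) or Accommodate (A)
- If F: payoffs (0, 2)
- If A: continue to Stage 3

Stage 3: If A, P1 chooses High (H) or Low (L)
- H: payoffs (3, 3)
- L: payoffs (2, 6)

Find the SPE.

SPE: (E, A, H); Outcome (3, 3)

Work:
Stage 3: P1 chooses H (3 vs 2)
Stage 2: P2: F->2, A->3 (anticipating H). Choose A
Stage 1: P1: O->2, E->3 (anticipating A, H). Choose E
SPE path: E -> A -> H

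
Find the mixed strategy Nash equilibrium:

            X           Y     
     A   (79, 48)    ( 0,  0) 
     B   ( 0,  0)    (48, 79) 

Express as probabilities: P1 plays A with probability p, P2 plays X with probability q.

p = 0.622, q = 0.378

Work:
Find probabilities that make opponent indifferent:
P2 chooses q to make P1 indifferent between A and B
P1 chooses p to make P2 indifferent between X and Y
Mixed NE: P1 plays (A: 0.622, B: 0.378), P2 plays (X: 0.378, Y: 0.622)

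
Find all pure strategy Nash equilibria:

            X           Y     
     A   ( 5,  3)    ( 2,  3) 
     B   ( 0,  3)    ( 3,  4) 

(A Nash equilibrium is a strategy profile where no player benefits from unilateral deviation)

Nash equilibrium: (A, X), (B, Y)

Work:
Best responses:
  P1 vs X: payoffs [5, 0] → best response A (payoff 5)
  P1 vs Y: payoffs [2, 3] → best response B (payoff 3)
  P2 vs A: payoffs [3, 3] → best response X/Y (payoff 3)
  P2 vs B: payoffs [3, 4] → best response Y (payoff 4)
Mutual best responses: (A,X), (B,Y) → Nash equilibria.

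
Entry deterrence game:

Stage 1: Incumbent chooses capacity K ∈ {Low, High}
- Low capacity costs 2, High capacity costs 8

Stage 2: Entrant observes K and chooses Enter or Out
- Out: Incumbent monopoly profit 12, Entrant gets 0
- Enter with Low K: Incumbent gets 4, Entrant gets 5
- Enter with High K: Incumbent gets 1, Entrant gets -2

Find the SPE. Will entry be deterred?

SPE: (High, Enter|Low, Out|High); Entry deterred. Incumbent net profit = 4

Work:
After Low K: Entrant enters (5 > 0)
After High K: Entrant stays out (-2 < 0)
Incumbent: Low → 4−2=2, High → 12−8=4
Incumbent chooses High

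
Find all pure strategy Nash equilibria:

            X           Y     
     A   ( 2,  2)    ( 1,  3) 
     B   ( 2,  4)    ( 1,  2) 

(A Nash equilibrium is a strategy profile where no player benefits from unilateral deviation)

Nash equilibrium: (A, Y), (B, X)

Work:
Best responses:
  P1 vs X: payoffs [2, 2] → best response A/B (payoff 2)
  P1 vs Y: payoffs [1, 1] → best response A/B (payoff 1)
  P2 vs A: payoffs [2, 3] → best response Y (payoff 3)
  P2 vs B: payoffs [4, 2] → best response X (payoff 4)
Mutual best responses: (A,Y), (B,X) → Nash equilibria.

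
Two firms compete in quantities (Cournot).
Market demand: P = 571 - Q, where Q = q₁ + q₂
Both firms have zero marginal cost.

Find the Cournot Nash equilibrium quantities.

q₁* = q₂* = 190.33; P* = 190.33

Work:
Profit: π_i = P·q_i = (a - q_i - q_j)·q_i
FOC: ∂π_i/∂q_i = a - 2q_i - q_j = 0
Reaction function: q_i = (571 - q_j)/2
Symmetry: q* = 571/3 = 190.33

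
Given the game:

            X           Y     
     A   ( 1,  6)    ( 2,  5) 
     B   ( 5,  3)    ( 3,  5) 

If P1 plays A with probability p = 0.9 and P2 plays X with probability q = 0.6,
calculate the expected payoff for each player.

E[P1] = 1.68, E[P2] = 5.42

Work:
E[P1] = p·q·π₁(A,X) + p·(1-q)·π₁(A,Y) + (1-p)·q·π₁(B,X) + (1-p)·(1-q)·π₁(B,Y)
= 0.9·0.6·1 + 0.9·0.4·2 + 0.1·0.6·5 + 0.1·0.4·3
= 1.68

E[P2] = 5.42 (similar calculation)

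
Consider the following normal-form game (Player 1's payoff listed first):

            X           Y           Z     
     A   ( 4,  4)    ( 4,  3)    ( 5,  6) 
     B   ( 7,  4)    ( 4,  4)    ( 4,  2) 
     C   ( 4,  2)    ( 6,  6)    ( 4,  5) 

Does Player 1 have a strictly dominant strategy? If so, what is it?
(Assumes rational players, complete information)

No strictly dominant strategy exists for Player 1

Work:
A strategy strictly dominates another if it gives a strictly higher payoff against every opponent action. Compare each pair of P1's strategies column-by-column:
  A vs B: [4 vs 7, 4 vs 4, 5 vs 4] → A does not strictly dominate B (column X: 4 ≤ 7)
  A vs C: [4 vs 4, 4 vs 6, 5 vs 4] → A does not strictly dominate C (column X: 4 ≤ 4)
  B vs A: [7 vs 4, 4 vs 4, 4 vs 5] → B does not strictly dominate A (column Y: 4 ≤ 4)
  B vs C: [7 vs 4, 4 vs 6, 4 vs 4] → B does not strictly dominate C (column Y: 4 ≤ 6)
  C vs A: [4 vs 4, 6 vs 4, 4 vs 5] → C does not strictly dominate A (column X: 4 ≤ 4)
  C vs B: [4 vs 7, 6 vs 4, 4 vs 4] → C does not strictly dominate B (column X: 4 ≤ 7)
No single strategy strictly dominates all others → no strictly dominant strategy.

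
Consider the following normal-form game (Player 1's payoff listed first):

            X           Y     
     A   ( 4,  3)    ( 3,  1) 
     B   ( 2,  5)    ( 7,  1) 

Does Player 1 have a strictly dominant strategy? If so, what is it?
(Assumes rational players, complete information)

No strictly dominant strategy exists for Player 1

Work:
A strategy strictly dominates another if it gives a strictly higher payoff against every opponent action. Compare each pair of P1's strategies column-by-column:
  A vs B: [4 vs 2, 3 vs 7] → A does not strictly dominate B (column Y: 3 ≤ 7)
  B vs A: [2 vs 4, 7 vs 3] → B does not strictly dominate A (column X: 2 ≤ 4)
No single strategy strictly dominates all others → no strictly dominant strategy.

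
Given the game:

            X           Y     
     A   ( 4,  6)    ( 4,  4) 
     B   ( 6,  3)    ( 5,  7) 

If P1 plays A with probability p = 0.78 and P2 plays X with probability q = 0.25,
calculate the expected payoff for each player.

E[P1] = 4.275, E[P2] = 4.83

Work:
E[P1] = p·q·π₁(A,X) + p·(1-q)·π₁(A,Y) + (1-p)·q·π₁(B,X) + (1-p)·(1-q)·π₁(B,Y)
= 0.78·0.25·4 + 0.78·0.75·4 + 0.22·0.25·6 + 0.22·0.75·5
= 4.275

E[P2] = 4.83 (similar calculation)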